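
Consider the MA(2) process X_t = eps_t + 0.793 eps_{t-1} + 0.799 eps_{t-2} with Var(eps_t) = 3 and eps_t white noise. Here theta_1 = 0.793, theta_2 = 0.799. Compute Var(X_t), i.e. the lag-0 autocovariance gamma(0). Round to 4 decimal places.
\gamma(0) = 6.8018

For an MA(q) process X_t = eps_t + sum_i theta_i eps_{t-i} with
Var(eps_t) = sigma^2, the variance is
  gamma(0) = sigma^2 * (1 + sum_i theta_i^2).
  sum_i theta_i^2 = (0.793)^2 + (0.799)^2 = 0.628849 + 0.638401 = 1.26725.
  gamma(0) = 3 * (1 + 1.26725) = 3 * 2.26725 = 6.80175, which rounds to 6.8018.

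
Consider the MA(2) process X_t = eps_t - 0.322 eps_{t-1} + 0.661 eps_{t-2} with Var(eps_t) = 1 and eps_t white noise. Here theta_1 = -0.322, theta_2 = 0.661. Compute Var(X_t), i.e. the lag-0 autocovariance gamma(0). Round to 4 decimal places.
\gamma(0) = 1.5406

For an MA(q) process X_t = eps_t + sum_i theta_i eps_{t-i} with
Var(eps_t) = sigma^2, the variance is
  gamma(0) = sigma^2 * (1 + sum_i theta_i^2).
  sum_i theta_i^2 = (-0.322)^2 + (0.661)^2 = 0.103684 + 0.436921 = 0.540605.
  gamma(0) = 1 * (1 + 0.540605) = 1 * 1.540605 = 1.540605, which rounds to 1.5406.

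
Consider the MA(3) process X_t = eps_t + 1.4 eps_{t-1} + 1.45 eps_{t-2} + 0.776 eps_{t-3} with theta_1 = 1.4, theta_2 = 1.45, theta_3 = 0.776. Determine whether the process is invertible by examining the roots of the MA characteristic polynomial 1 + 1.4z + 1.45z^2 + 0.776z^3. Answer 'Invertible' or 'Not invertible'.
\text{Invertible}

The MA(q) characteristic polynomial is P(z) = 1 + 1.4z + 1.45z^2 + 0.776z^3.
Invertibility requires all roots to lie outside the unit circle, i.e. |z| > 1 for every root.
Degree 3: look for a simple real root z0 first, then factor out (1 - z/z0) and solve the remaining quadratic.
Testing z0 = -1.25: P(-1.25) = 1 + (1.4)(-1.25) + (1.45)(-1.25)^2 + (0.776)(-1.25)^3
  = 1 + (-1.75) + (2.265625) + (-1.515625) = 0.  So z_0 = -1.25 is a root, |z_0| = 1.25.
Divide out the factor (1 + 0.8 z) = (1 - z/z0) (since 1/z0 = -0.8):
  P(z) = (1 + 0.8 z)(1 + (0.6) z + (0.97) z^2)
  [check: z-coef 0.6 - (-0.8) = 1.4; z^2-coef 0.97 - (-0.8)(0.6) = 1.45; z^3-coef -(-0.8)(0.97) = 0.776.]
Remaining roots from the quadratic factor 1 + (0.6) z + (0.97) z^2:
  Set 1 + (0.6) z + (0.97) z^2 = 0, i.e. a z^2 + b z + c = 0 with a = 0.97, b = 0.6, c = 1.
  Discriminant D = b^2 - 4ac = (0.6)^2 - 4*(0.97)*1 = 0.36 - (3.88) = -3.52.
  D < 0, so the roots are the complex-conjugate pair z = (-b +/- i sqrt(-D)) / (2a) = -0.3093 +/- 0.9671i.
  For a conjugate pair |z|^2 = z * conj(z) = (product of roots) = c/a = 1/(0.97) = 1.030928, so |z| = sqrt(1.030928) = 1.0153 for both roots.
Moduli of all roots: 1.2500, 1.0153, 1.0153.
All moduli strictly greater than 1? Yes.
Verdict: Invertible.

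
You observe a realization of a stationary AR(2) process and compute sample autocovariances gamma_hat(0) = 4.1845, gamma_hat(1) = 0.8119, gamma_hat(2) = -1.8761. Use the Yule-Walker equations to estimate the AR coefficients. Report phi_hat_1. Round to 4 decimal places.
\hat\phi_{1} = 0.2920

The Yule-Walker equations for an AR(p) process read, in matrix form,
  Gamma_p phi = r_p,   with   (Gamma_p)_{ij} = gamma(|i - j|),
                       (r_p)_i = gamma(i),   i,j = 1..p.
Substitute the sample gammas (Toeplitz matrix and right-hand side of size 2):
  Gamma_p = [[4.1845, 0.8119], [0.8119, 4.1845]]
  r_p     = [0.8119, -1.8761]
Written out:
  4.1845 phi_1 + 0.8119 phi_2 = 0.8119
  0.8119 phi_1 + 4.1845 phi_2 = -1.8761
Solve by Cramer's rule:
  det = gamma(0)^2 - gamma(1)^2 = (4.1845)^2 - (0.8119)^2 = 17.51004025 - 0.65918161 = 16.85085864
  phi_hat_1 = [gamma(1) gamma(0) - gamma(1) gamma(2)] / det = [(0.8119)(4.1845) - (0.8119)(-1.8761)] / 16.85085864 = 4.92060114 / 16.85085864 = 0.292
  phi_hat_2 = [gamma(0) gamma(2) - gamma(1)^2] / det = [(4.1845)(-1.8761) - (0.8119)^2] / 16.85085864 = -8.50972206 / 16.85085864 = -0.505
So phi_hat = [0.2920, -0.5050].
Therefore phi_hat_1 = 0.2920.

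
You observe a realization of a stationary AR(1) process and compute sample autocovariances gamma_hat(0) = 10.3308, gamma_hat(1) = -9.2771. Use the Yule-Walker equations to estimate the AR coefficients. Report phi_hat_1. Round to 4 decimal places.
\hat\phi_{1} = -0.8980

The Yule-Walker equations for an AR(p) process read, in matrix form,
  Gamma_p phi = r_p,   with   (Gamma_p)_{ij} = gamma(|i - j|),
                       (r_p)_i = gamma(i),   i,j = 1..p.
Substitute the sample gammas (Toeplitz matrix and right-hand side of size 1):
  Gamma_p = [[10.3308]]
  r_p     = [-9.2771]
With p = 1 this is the single equation gamma(0) phi_1 = gamma(1):
  phi_hat_1 = gamma(1) / gamma(0) = -9.2771 / 10.3308 = -0.8980.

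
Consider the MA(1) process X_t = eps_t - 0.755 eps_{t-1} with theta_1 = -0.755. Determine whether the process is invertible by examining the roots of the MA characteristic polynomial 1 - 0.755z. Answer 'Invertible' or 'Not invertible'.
\text{Invertible}

The MA(q) characteristic polynomial is P(z) = 1 - 0.755z.
Invertibility requires all roots to lie outside the unit circle, i.e. |z| > 1 for every root.
This is linear in z: 1 + (-0.755) z = 0  =>  z = -1/(-0.755) = 1.324503,  |z| = 1.324503.
Moduli of all roots: 1.3245.
All moduli strictly greater than 1? Yes.
Verdict: Invertible.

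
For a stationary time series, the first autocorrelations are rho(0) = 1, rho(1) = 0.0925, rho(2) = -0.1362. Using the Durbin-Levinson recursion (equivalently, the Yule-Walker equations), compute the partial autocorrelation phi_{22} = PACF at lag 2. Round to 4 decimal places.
\phi_{22} = -0.1460

The PACF at lag k is phi_{kk}, the last component of the solution
to the Yule-Walker system G_k phi = r_k where
  (G_k)_{ij} = rho(|i - j|), (r_k)_i = rho(i), i,j = 1..k.
Equivalently, Durbin-Levinson gives phi_{kk} iteratively:
  phi_{11} = rho(1)
  phi_{kk} = [rho(k) - sum_{j=1..k-1} phi_{k-1,j} rho(k-j)]
            / [1 - sum_{j=1..k-1} phi_{k-1,j} rho(j)],
  phi_{k,j} = phi_{k-1,j} - phi_{kk} phi_{k-1,k-j},  j = 1..k-1.
Step k = 1:
  phi_11 = rho(1) = 0.0925.
Step k = 2:
  phi_22 = [rho(2) - phi_11 rho(1)] / [1 - phi_11 rho(1)] = [-0.1362 - (0.0925)(0.0925)] / [1 - (0.0925)(0.0925)]
         = -0.14475625 / 0.99144375 = -0.146.
Therefore phi_{22} = -0.1460.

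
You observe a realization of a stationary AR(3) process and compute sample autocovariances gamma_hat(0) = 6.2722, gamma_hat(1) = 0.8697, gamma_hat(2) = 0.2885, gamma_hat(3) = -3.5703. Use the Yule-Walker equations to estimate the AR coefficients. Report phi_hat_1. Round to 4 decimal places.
\hat\phi_{1} = 0.1510

The Yule-Walker equations for an AR(p) process read, in matrix form,
  Gamma_p phi = r_p,   with   (Gamma_p)_{ij} = gamma(|i - j|),
                       (r_p)_i = gamma(i),   i,j = 1..p.
Substitute the sample gammas (Toeplitz matrix and right-hand side of size 3):
  Gamma_p = [[6.2722, 0.8697, 0.2885], [0.8697, 6.2722, 0.8697], [0.2885, 0.8697, 6.2722]]
  r_p     = [0.8697, 0.2885, -3.5703]
Written out (R1..R3):
  (R1) 6.2722 phi_1 + 0.8697 phi_2 + 0.2885 phi_3 = 0.8697
  (R2) 0.8697 phi_1 + 6.2722 phi_2 + 0.8697 phi_3 = 0.2885
  (R3) 0.2885 phi_1 + 0.8697 phi_2 + 6.2722 phi_3 = -3.5703
Gaussian elimination:
  R2 <- R2 - (0.8697/6.2722) R1 = R2 - (0.138659) R1:  6.151608 phi_2 + 0.829697 phi_3 = 0.167908
  R3 <- R3 - (0.2885/6.2722) R1 = R3 - (0.045997) R1:  0.829697 phi_2 + 6.25893 phi_3 = -3.610303
  R3 <- R3 - (0.829697/6.151608) R2 = R3 - (0.134875) R2:  6.147025 phi_3 = -3.63295
Back-substitution:
  phi_hat_3 = -3.63295 / 6.147025 = -0.591009
  phi_hat_2 = (0.167908 - (0.829697)(-0.591009)) / 6.151608 = 0.107007
  phi_hat_1 = (0.8697 - (0.8697)(0.107007) - (0.2885)(-0.591009)) / 6.2722 = 0.151006
So phi_hat = [0.1510, 0.1070, -0.5910].
Therefore phi_hat_1 = 0.1510.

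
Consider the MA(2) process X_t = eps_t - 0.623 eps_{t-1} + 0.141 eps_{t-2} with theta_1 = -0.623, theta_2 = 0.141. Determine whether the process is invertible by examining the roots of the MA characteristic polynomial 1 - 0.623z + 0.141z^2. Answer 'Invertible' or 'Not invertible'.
\text{Invertible}

The MA(q) characteristic polynomial is P(z) = 1 - 0.623z + 0.141z^2.
Invertibility requires all roots to lie outside the unit circle, i.e. |z| > 1 for every root.
Set 1 + (-0.623) z + (0.141) z^2 = 0, i.e. a z^2 + b z + c = 0 with a = 0.141, b = -0.623, c = 1.
Discriminant D = b^2 - 4ac = (-0.623)^2 - 4*(0.141)*1 = 0.388129 - (0.564) = -0.175871.
D < 0, so the roots are the complex-conjugate pair z = (-b +/- i sqrt(-D)) / (2a) = 2.2092 +/- 1.4871i.
For a conjugate pair |z|^2 = z * conj(z) = (product of roots) = c/a = 1/(0.141) = 7.092199, so |z| = sqrt(7.092199) = 2.6631 for both roots.
Moduli of all roots: 2.6631, 2.6631.
All moduli strictly greater than 1? Yes.
Verdict: Invertible.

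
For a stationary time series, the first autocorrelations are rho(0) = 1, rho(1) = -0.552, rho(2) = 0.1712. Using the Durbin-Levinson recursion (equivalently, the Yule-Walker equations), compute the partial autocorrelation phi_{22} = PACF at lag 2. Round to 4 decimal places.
\phi_{22} = -0.1920

The PACF at lag k is phi_{kk}, the last component of the solution
to the Yule-Walker system G_k phi = r_k where
  (G_k)_{ij} = rho(|i - j|), (r_k)_i = rho(i), i,j = 1..k.
Equivalently, Durbin-Levinson gives phi_{kk} iteratively:
  phi_{11} = rho(1)
  phi_{kk} = [rho(k) - sum_{j=1..k-1} phi_{k-1,j} rho(k-j)]
            / [1 - sum_{j=1..k-1} phi_{k-1,j} rho(j)],
  phi_{k,j} = phi_{k-1,j} - phi_{kk} phi_{k-1,k-j},  j = 1..k-1.
Step k = 1:
  phi_11 = rho(1) = -0.552.
Step k = 2:
  phi_22 = [rho(2) - phi_11 rho(1)] / [1 - phi_11 rho(1)] = [0.1712 - (-0.552)(-0.552)] / [1 - (-0.552)(-0.552)]
         = -0.133504 / 0.695296 = -0.192.
Therefore phi_{22} = -0.1920.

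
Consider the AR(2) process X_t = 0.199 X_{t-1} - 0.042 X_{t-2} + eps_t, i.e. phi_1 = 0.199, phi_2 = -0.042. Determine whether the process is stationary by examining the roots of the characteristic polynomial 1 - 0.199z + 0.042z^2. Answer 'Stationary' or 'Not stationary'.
\text{Stationary}

The AR(p) characteristic polynomial is P(z) = 1 - 0.199z + 0.042z^2.
Stationarity requires all roots to lie outside the unit circle, i.e. |z| > 1 for every root.
Set 1 + (-0.199) z + (0.042) z^2 = 0, i.e. a z^2 + b z + c = 0 with a = 0.042, b = -0.199, c = 1.
Discriminant D = b^2 - 4ac = (-0.199)^2 - 4*(0.042)*1 = 0.039601 - (0.168) = -0.128399.
D < 0, so the roots are the complex-conjugate pair z = (-b +/- i sqrt(-D)) / (2a) = 2.369 +/- 4.2658i.
For a conjugate pair |z|^2 = z * conj(z) = (product of roots) = c/a = 1/(0.042) = 23.809524, so |z| = sqrt(23.809524) = 4.8795 for both roots.
Moduli of all roots: 4.8795, 4.8795.
All moduli strictly greater than 1? Yes.
Verdict: Stationary.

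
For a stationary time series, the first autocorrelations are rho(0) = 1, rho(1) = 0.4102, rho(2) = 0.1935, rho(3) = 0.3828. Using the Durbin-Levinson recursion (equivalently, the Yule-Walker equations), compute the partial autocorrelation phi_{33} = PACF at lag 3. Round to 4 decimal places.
\phi_{33} = 0.3531

The PACF at lag k is phi_{kk}, the last component of the solution
to the Yule-Walker system G_k phi = r_k where
  (G_k)_{ij} = rho(|i - j|), (r_k)_i = rho(i), i,j = 1..k.
Equivalently, Durbin-Levinson gives phi_{kk} iteratively:
  phi_{11} = rho(1)
  phi_{kk} = [rho(k) - sum_{j=1..k-1} phi_{k-1,j} rho(k-j)]
            / [1 - sum_{j=1..k-1} phi_{k-1,j} rho(j)],
  phi_{k,j} = phi_{k-1,j} - phi_{kk} phi_{k-1,k-j},  j = 1..k-1.
Step k = 1:
  phi_11 = rho(1) = 0.4102.
Step k = 2:
  phi_22 = [rho(2) - phi_11 rho(1)] / [1 - phi_11 rho(1)] = [0.1935 - (0.4102)(0.4102)] / [1 - (0.4102)(0.4102)]
         = 0.02523596 / 0.83173596 = 0.030341.
  Update: phi_21 = phi_11 - phi_22 phi_11 = 0.4102 - (0.030341)(0.4102) = 0.397754.
Step k = 3:
  phi_33 = [rho(3) - phi_21 rho(2) - phi_22 rho(1)] / [1 - phi_21 rho(1) - phi_22 rho(2)]
    numerator   = 0.3828 - (0.397754)(0.1935) - (0.030341)(0.4102) = 0.2933886
    denominator = 1 - (0.397754)(0.4102) - (0.030341)(0.1935) = 0.83097027
  phi_33 = 0.2933886 / 0.83097027 = 0.3531.
Therefore phi_{33} = 0.3531.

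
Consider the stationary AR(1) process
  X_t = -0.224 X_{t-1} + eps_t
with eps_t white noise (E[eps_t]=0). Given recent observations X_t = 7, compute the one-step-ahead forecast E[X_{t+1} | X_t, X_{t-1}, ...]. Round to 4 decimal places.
E[X_{t+1} \mid \mathcal F_t] = -1.5680

For an AR(p) model X_t = c + sum_i phi_i X_{t-i} + eps_t, the
one-step-ahead conditional mean is
  E[X_{t+1} | X_t, ...] = c + sum_i phi_i X_{t+1-i}.
Substitute known values:
  E[X_{t+1} | ...] = (-0.224) * (7)
                   = -1.5680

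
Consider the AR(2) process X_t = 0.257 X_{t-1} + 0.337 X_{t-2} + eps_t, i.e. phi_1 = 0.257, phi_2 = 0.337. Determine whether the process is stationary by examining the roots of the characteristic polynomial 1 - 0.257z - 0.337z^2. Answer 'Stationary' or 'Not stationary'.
\text{Stationary}

The AR(p) characteristic polynomial is P(z) = 1 - 0.257z - 0.337z^2.
Stationarity requires all roots to lie outside the unit circle, i.e. |z| > 1 for every root.
Set 1 + (-0.257) z + (-0.337) z^2 = 0, i.e. a z^2 + b z + c = 0 with a = -0.337, b = -0.257, c = 1.
Discriminant D = b^2 - 4ac = (-0.257)^2 - 4*(-0.337)*1 = 0.066049 - (-1.348) = 1.414049.
D >= 0, so the roots are real: z = (-b +/- sqrt(D)) / (2a) = (0.257 +/- 1.189138) / (-0.674).
  z_1 = (0.257 + 1.189138) / (-0.674) = -2.1456,   |z_1| = 2.1456.
  z_2 = (0.257 - 1.189138) / (-0.674) = 1.383,   |z_2| = 1.383.
Moduli of all roots: 2.1456, 1.3830.
All moduli strictly greater than 1? Yes.
Verdict: Stationary.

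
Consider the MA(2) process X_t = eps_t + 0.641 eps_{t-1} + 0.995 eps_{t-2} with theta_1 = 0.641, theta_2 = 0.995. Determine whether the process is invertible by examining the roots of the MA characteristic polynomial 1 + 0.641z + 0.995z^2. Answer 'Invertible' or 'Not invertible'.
\text{Invertible}

The MA(q) characteristic polynomial is P(z) = 1 + 0.641z + 0.995z^2.
Invertibility requires all roots to lie outside the unit circle, i.e. |z| > 1 for every root.
Set 1 + (0.641) z + (0.995) z^2 = 0, i.e. a z^2 + b z + c = 0 with a = 0.995, b = 0.641, c = 1.
Discriminant D = b^2 - 4ac = (0.641)^2 - 4*(0.995)*1 = 0.410881 - (3.98) = -3.569119.
D < 0, so the roots are the complex-conjugate pair z = (-b +/- i sqrt(-D)) / (2a) = -0.3221 +/- 0.9494i.
For a conjugate pair |z|^2 = z * conj(z) = (product of roots) = c/a = 1/(0.995) = 1.005025, so |z| = sqrt(1.005025) = 1.0025 for both roots.
Moduli of all roots: 1.0025, 1.0025.
All moduli strictly greater than 1? Yes.
Verdict: Invertible.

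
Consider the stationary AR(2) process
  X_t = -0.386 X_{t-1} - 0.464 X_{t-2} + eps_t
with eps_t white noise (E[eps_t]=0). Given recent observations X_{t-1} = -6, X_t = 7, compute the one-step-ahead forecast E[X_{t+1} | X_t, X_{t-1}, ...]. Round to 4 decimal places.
E[X_{t+1} \mid \mathcal F_t] = 0.0820

For an AR(p) model X_t = c + sum_i phi_i X_{t-i} + eps_t, the
one-step-ahead conditional mean is
  E[X_{t+1} | X_t, ...] = c + sum_i phi_i X_{t+1-i}.
Substitute known values:
  E[X_{t+1} | ...] = (-0.386) * (7) + (-0.464) * (-6)
                   = 0.0820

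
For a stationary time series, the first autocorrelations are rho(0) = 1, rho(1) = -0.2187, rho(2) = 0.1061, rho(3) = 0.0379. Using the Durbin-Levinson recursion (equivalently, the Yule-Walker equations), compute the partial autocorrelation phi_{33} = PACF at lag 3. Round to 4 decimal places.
\phi_{33} = 0.0770

The PACF at lag k is phi_{kk}, the last component of the solution
to the Yule-Walker system G_k phi = r_k where
  (G_k)_{ij} = rho(|i - j|), (r_k)_i = rho(i), i,j = 1..k.
Equivalently, Durbin-Levinson gives phi_{kk} iteratively:
  phi_{11} = rho(1)
  phi_{kk} = [rho(k) - sum_{j=1..k-1} phi_{k-1,j} rho(k-j)]
            / [1 - sum_{j=1..k-1} phi_{k-1,j} rho(j)],
  phi_{k,j} = phi_{k-1,j} - phi_{kk} phi_{k-1,k-j},  j = 1..k-1.
Step k = 1:
  phi_11 = rho(1) = -0.2187.
Step k = 2:
  phi_22 = [rho(2) - phi_11 rho(1)] / [1 - phi_11 rho(1)] = [0.1061 - (-0.2187)(-0.2187)] / [1 - (-0.2187)(-0.2187)]
         = 0.05827031 / 0.95217031 = 0.061197.
  Update: phi_21 = phi_11 - phi_22 phi_11 = -0.2187 - (0.061197)(-0.2187) = -0.205316.
Step k = 3:
  phi_33 = [rho(3) - phi_21 rho(2) - phi_22 rho(1)] / [1 - phi_21 rho(1) - phi_22 rho(2)]
    numerator   = 0.0379 - (-0.205316)(0.1061) - (0.061197)(-0.2187) = 0.0730679
    denominator = 1 - (-0.205316)(-0.2187) - (0.061197)(0.1061) = 0.94860432
  phi_33 = 0.0730679 / 0.94860432 = 0.077.
Therefore phi_{33} = 0.0770.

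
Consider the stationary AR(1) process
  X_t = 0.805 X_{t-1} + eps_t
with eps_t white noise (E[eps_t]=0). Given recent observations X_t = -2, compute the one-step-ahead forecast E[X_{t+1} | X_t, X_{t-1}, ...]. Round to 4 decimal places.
E[X_{t+1} \mid \mathcal F_t] = -1.6100

For an AR(p) model X_t = c + sum_i phi_i X_{t-i} + eps_t, the
one-step-ahead conditional mean is
  E[X_{t+1} | X_t, ...] = c + sum_i phi_i X_{t+1-i}.
Substitute known values:
  E[X_{t+1} | ...] = (0.805) * (-2)
                   = -1.6100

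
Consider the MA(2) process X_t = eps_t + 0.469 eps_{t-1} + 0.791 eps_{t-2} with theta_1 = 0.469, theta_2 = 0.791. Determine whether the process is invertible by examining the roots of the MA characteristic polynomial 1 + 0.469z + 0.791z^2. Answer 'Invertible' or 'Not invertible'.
\text{Invertible}

The MA(q) characteristic polynomial is P(z) = 1 + 0.469z + 0.791z^2.
Invertibility requires all roots to lie outside the unit circle, i.e. |z| > 1 for every root.
Set 1 + (0.469) z + (0.791) z^2 = 0, i.e. a z^2 + b z + c = 0 with a = 0.791, b = 0.469, c = 1.
Discriminant D = b^2 - 4ac = (0.469)^2 - 4*(0.791)*1 = 0.219961 - (3.164) = -2.944039.
D < 0, so the roots are the complex-conjugate pair z = (-b +/- i sqrt(-D)) / (2a) = -0.2965 +/- 1.0846i.
For a conjugate pair |z|^2 = z * conj(z) = (product of roots) = c/a = 1/(0.791) = 1.264223, so |z| = sqrt(1.264223) = 1.1244 for both roots.
Moduli of all roots: 1.1244, 1.1244.
All moduli strictly greater than 1? Yes.
Verdict: Invertible.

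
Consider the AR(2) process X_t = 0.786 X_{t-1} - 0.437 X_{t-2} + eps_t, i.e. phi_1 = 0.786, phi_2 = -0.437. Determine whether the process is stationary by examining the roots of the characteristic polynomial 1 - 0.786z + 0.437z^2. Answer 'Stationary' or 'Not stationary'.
\text{Stationary}

The AR(p) characteristic polynomial is P(z) = 1 - 0.786z + 0.437z^2.
Stationarity requires all roots to lie outside the unit circle, i.e. |z| > 1 for every root.
Set 1 + (-0.786) z + (0.437) z^2 = 0, i.e. a z^2 + b z + c = 0 with a = 0.437, b = -0.786, c = 1.
Discriminant D = b^2 - 4ac = (-0.786)^2 - 4*(0.437)*1 = 0.617796 - (1.748) = -1.130204.
D < 0, so the roots are the complex-conjugate pair z = (-b +/- i sqrt(-D)) / (2a) = 0.8993 +/- 1.2164i.
For a conjugate pair |z|^2 = z * conj(z) = (product of roots) = c/a = 1/(0.437) = 2.28833, so |z| = sqrt(2.28833) = 1.5127 for both roots.
Moduli of all roots: 1.5127, 1.5127.
All moduli strictly greater than 1? Yes.
Verdict: Stationary.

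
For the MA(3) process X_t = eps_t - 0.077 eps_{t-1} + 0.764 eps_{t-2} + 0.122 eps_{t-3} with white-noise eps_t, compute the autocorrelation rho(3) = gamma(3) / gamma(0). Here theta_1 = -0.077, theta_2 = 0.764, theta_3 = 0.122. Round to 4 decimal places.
\rho(3) = 0.0760

For an MA(q) process with theta_0 = 1, the autocovariance is
  gamma(k) = sigma^2 * sum_{i=0..q-k} theta_i * theta_{i+k},
and rho(k) = gamma(k) / gamma(0). Sigma^2 cancels.
  numerator   = (1)*(0.122) = 0.122.
  denominator = (1)^2 + (-0.077)^2 + (0.764)^2 + (0.122)^2 = 1.604509.
  rho(3) = 0.122 / 1.604509 = 0.0760.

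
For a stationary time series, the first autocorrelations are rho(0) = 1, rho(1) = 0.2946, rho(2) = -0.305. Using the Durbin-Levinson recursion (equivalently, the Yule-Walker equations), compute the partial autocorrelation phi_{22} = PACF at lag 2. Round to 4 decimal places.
\phi_{22} = -0.4290

The PACF at lag k is phi_{kk}, the last component of the solution
to the Yule-Walker system G_k phi = r_k where
  (G_k)_{ij} = rho(|i - j|), (r_k)_i = rho(i), i,j = 1..k.
Equivalently, Durbin-Levinson gives phi_{kk} iteratively:
  phi_{11} = rho(1)
  phi_{kk} = [rho(k) - sum_{j=1..k-1} phi_{k-1,j} rho(k-j)]
            / [1 - sum_{j=1..k-1} phi_{k-1,j} rho(j)],
  phi_{k,j} = phi_{k-1,j} - phi_{kk} phi_{k-1,k-j},  j = 1..k-1.
Step k = 1:
  phi_11 = rho(1) = 0.2946.
Step k = 2:
  phi_22 = [rho(2) - phi_11 rho(1)] / [1 - phi_11 rho(1)] = [-0.305 - (0.2946)(0.2946)] / [1 - (0.2946)(0.2946)]
         = -0.39178916 / 0.91321084 = -0.429.
Therefore phi_{22} = -0.4290.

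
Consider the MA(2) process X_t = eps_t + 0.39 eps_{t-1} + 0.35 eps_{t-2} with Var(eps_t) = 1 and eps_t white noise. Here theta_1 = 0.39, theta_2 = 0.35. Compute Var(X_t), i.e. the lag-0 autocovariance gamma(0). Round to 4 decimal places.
\gamma(0) = 1.2746

For an MA(q) process X_t = eps_t + sum_i theta_i eps_{t-i} with
Var(eps_t) = sigma^2, the variance is
  gamma(0) = sigma^2 * (1 + sum_i theta_i^2).
  sum_i theta_i^2 = (0.39)^2 + (0.35)^2 = 0.1521 + 0.1225 = 0.2746.
  gamma(0) = 1 * (1 + 0.2746) = 1 * 1.2746 = 1.2746.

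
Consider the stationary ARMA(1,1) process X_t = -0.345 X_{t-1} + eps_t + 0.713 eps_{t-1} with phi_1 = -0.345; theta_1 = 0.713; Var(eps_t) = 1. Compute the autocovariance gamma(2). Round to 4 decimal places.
\gamma(2) = -0.1087

Multiply the model equation by X_{t-k} and take expectations. With theta_0 = psi_0 = 1 and psi_j the MA(infinity) weights, this gives
  gamma(k) - sum_i phi_i gamma(k-i) = c_k,
  c_k = sigma^2 * sum_{j=k..q} theta_j psi_{j-k}   (c_k = 0 for k > q),
using gamma(-m) = gamma(m).
psi-weights needed (psi_j = theta_j + sum_i phi_i psi_{j-i}):
  psi_1 = theta_1 + phi_1 = 0.713 + (-0.345) = 0.368
Right-hand sides:
  c_0 = sigma^2 (1 + theta_1 psi_1) = 1 * (1 + (0.713)(0.368)) = 1 * 1.262384 = 1.262384
  c_1 = sigma^2 theta_1 = 1 * (0.713) = 0.713
  c_2 = 0
Equations for k = 0 and k = 1 (AR order 1):
  gamma(0) = phi_1 gamma(1) + c_0
  gamma(1) = phi_1 gamma(0) + c_1
Substituting the second into the first: gamma(0) (1 - phi_1^2) = c_0 + phi_1 c_1, so
  gamma(0) = (c_0 + phi_1 c_1) / (1 - phi_1^2) = (1.262384 + (-0.345)(0.713)) / (1 - (-0.345)^2) = 1.016399 / 0.880975 = 1.153721.
  gamma(1) = phi_1 gamma(0) + c_1 = (-0.345)(1.153721) + (0.713) = 0.314966.
For k = 2 (> q): gamma(2) = phi_1 gamma(1) = (-0.345)(0.314966) = -0.108663.
Therefore gamma(2) = -0.1087 (to 4 decimal places).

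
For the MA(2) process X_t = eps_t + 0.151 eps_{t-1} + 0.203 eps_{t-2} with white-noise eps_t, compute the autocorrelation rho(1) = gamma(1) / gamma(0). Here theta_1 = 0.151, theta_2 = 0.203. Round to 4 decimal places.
\rho(1) = 0.1707

For an MA(q) process with theta_0 = 1, the autocovariance is
  gamma(k) = sigma^2 * sum_{i=0..q-k} theta_i * theta_{i+k},
and rho(k) = gamma(k) / gamma(0). Sigma^2 cancels.
  numerator   = (1)*(0.151) + (0.151)*(0.203) = 0.181653.
  denominator = (1)^2 + (0.151)^2 + (0.203)^2 = 1.06401.
  rho(1) = 0.181653 / 1.06401 = 0.1707.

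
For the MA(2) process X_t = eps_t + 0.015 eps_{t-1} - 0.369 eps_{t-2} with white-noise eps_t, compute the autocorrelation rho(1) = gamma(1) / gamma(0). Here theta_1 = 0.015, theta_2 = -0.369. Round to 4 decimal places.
\rho(1) = 0.0083

For an MA(q) process with theta_0 = 1, the autocovariance is
  gamma(k) = sigma^2 * sum_{i=0..q-k} theta_i * theta_{i+k},
and rho(k) = gamma(k) / gamma(0). Sigma^2 cancels.
  numerator   = (1)*(0.015) + (0.015)*(-0.369) = 0.009465.
  denominator = (1)^2 + (0.015)^2 + (-0.369)^2 = 1.136386.
  rho(1) = 0.009465 / 1.136386 = 0.0083.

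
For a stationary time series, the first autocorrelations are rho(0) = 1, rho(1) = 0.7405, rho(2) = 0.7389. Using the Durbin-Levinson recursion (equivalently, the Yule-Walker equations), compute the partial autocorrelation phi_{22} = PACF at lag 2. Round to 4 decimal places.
\phi_{22} = 0.4219

The PACF at lag k is phi_{kk}, the last component of the solution
to the Yule-Walker system G_k phi = r_k where
  (G_k)_{ij} = rho(|i - j|), (r_k)_i = rho(i), i,j = 1..k.
Equivalently, Durbin-Levinson gives phi_{kk} iteratively:
  phi_{11} = rho(1)
  phi_{kk} = [rho(k) - sum_{j=1..k-1} phi_{k-1,j} rho(k-j)]
            / [1 - sum_{j=1..k-1} phi_{k-1,j} rho(j)],
  phi_{k,j} = phi_{k-1,j} - phi_{kk} phi_{k-1,k-j},  j = 1..k-1.
Step k = 1:
  phi_11 = rho(1) = 0.7405.
Step k = 2:
  phi_22 = [rho(2) - phi_11 rho(1)] / [1 - phi_11 rho(1)] = [0.7389 - (0.7405)(0.7405)] / [1 - (0.7405)(0.7405)]
         = 0.19055975 / 0.45165975 = 0.4219.
Therefore phi_{22} = 0.4219.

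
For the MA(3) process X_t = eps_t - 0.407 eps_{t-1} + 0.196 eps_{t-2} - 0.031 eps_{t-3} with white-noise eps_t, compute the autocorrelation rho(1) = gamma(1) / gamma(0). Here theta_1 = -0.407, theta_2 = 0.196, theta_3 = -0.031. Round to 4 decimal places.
\rho(1) = -0.4090

For an MA(q) process with theta_0 = 1, the autocovariance is
  gamma(k) = sigma^2 * sum_{i=0..q-k} theta_i * theta_{i+k},
and rho(k) = gamma(k) / gamma(0). Sigma^2 cancels.
  numerator   = (1)*(-0.407) + (-0.407)*(0.196) + (0.196)*(-0.031) = -0.492848.
  denominator = (1)^2 + (-0.407)^2 + (0.196)^2 + (-0.031)^2 = 1.205026.
  rho(1) = -0.492848 / 1.205026 = -0.4090.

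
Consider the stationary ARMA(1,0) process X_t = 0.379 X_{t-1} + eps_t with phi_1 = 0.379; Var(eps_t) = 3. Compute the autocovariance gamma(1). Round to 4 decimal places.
\gamma(1) = 1.3277

Multiply the model equation by X_{t-k} and take expectations. With theta_0 = psi_0 = 1 and psi_j the MA(infinity) weights, this gives
  gamma(k) - sum_i phi_i gamma(k-i) = c_k,
  c_k = sigma^2 * sum_{j=k..q} theta_j psi_{j-k}   (c_k = 0 for k > q),
using gamma(-m) = gamma(m).
Pure AR (q = 0): c_0 = sigma^2 = 3, c_k = 0 for k >= 1.
Equations for k = 0 and k = 1 (AR order 1):
  gamma(0) = phi_1 gamma(1) + c_0
  gamma(1) = phi_1 gamma(0) + c_1
Substituting the second into the first: gamma(0) (1 - phi_1^2) = c_0 + phi_1 c_1, so
  gamma(0) = c_0 / (1 - phi_1^2) = 3 / (1 - (0.379)^2) = 3 / 0.856359 = 3.503204.
  gamma(1) = phi_1 gamma(0) = (0.379)(3.503204) = 1.327714.
Therefore gamma(1) = 1.3277 (to 4 decimal places).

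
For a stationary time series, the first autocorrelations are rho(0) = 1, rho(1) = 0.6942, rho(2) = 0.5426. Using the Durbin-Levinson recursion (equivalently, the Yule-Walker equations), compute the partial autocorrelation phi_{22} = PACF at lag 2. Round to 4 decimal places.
\phi_{22} = 0.1171

The PACF at lag k is phi_{kk}, the last component of the solution
to the Yule-Walker system G_k phi = r_k where
  (G_k)_{ij} = rho(|i - j|), (r_k)_i = rho(i), i,j = 1..k.
Equivalently, Durbin-Levinson gives phi_{kk} iteratively:
  phi_{11} = rho(1)
  phi_{kk} = [rho(k) - sum_{j=1..k-1} phi_{k-1,j} rho(k-j)]
            / [1 - sum_{j=1..k-1} phi_{k-1,j} rho(j)],
  phi_{k,j} = phi_{k-1,j} - phi_{kk} phi_{k-1,k-j},  j = 1..k-1.
Step k = 1:
  phi_11 = rho(1) = 0.6942.
Step k = 2:
  phi_22 = [rho(2) - phi_11 rho(1)] / [1 - phi_11 rho(1)] = [0.5426 - (0.6942)(0.6942)] / [1 - (0.6942)(0.6942)]
         = 0.06068636 / 0.51808636 = 0.1171.
Therefore phi_{22} = 0.1171.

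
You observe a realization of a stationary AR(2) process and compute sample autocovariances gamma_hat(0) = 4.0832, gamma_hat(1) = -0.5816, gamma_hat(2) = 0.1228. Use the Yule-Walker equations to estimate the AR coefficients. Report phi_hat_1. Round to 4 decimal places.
\hat\phi_{1} = -0.1410

The Yule-Walker equations for an AR(p) process read, in matrix form,
  Gamma_p phi = r_p,   with   (Gamma_p)_{ij} = gamma(|i - j|),
                       (r_p)_i = gamma(i),   i,j = 1..p.
Substitute the sample gammas (Toeplitz matrix and right-hand side of size 2):
  Gamma_p = [[4.0832, -0.5816], [-0.5816, 4.0832]]
  r_p     = [-0.5816, 0.1228]
Written out:
  4.0832 phi_1 - 0.5816 phi_2 = -0.5816
  -0.5816 phi_1 + 4.0832 phi_2 = 0.1228
Solve by Cramer's rule:
  det = gamma(0)^2 - gamma(1)^2 = (4.0832)^2 - (-0.5816)^2 = 16.67252224 - 0.33825856 = 16.33426368
  phi_hat_1 = [gamma(1) gamma(0) - gamma(1) gamma(2)] / det = [(-0.5816)(4.0832) - (-0.5816)(0.1228)] / 16.33426368 = -2.30336864 / 16.33426368 = -0.141
  phi_hat_2 = [gamma(0) gamma(2) - gamma(1)^2] / det = [(4.0832)(0.1228) - (-0.5816)^2] / 16.33426368 = 0.1631584 / 16.33426368 = 0.01
So phi_hat = [-0.1410, 0.0100].
Therefore phi_hat_1 = -0.1410.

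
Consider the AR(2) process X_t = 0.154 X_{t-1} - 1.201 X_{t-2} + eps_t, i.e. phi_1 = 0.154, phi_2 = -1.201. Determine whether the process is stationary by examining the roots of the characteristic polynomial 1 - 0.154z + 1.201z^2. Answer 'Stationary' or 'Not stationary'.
\text{Not stationary}

The AR(p) characteristic polynomial is P(z) = 1 - 0.154z + 1.201z^2.
Stationarity requires all roots to lie outside the unit circle, i.e. |z| > 1 for every root.
Set 1 + (-0.154) z + (1.201) z^2 = 0, i.e. a z^2 + b z + c = 0 with a = 1.201, b = -0.154, c = 1.
Discriminant D = b^2 - 4ac = (-0.154)^2 - 4*(1.201)*1 = 0.023716 - (4.804) = -4.780284.
D < 0, so the roots are the complex-conjugate pair z = (-b +/- i sqrt(-D)) / (2a) = 0.0641 +/- 0.9102i.
For a conjugate pair |z|^2 = z * conj(z) = (product of roots) = c/a = 1/(1.201) = 0.832639, so |z| = sqrt(0.832639) = 0.9125 for both roots.
Moduli of all roots: 0.9125, 0.9125.
All moduli strictly greater than 1? No.
Verdict: Not stationary.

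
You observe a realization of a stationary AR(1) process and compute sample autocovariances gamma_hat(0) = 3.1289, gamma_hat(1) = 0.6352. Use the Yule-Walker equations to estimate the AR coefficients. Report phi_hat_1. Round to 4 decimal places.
\hat\phi_{1} = 0.2030

The Yule-Walker equations for an AR(p) process read, in matrix form,
  Gamma_p phi = r_p,   with   (Gamma_p)_{ij} = gamma(|i - j|),
                       (r_p)_i = gamma(i),   i,j = 1..p.
Substitute the sample gammas (Toeplitz matrix and right-hand side of size 1):
  Gamma_p = [[3.1289]]
  r_p     = [0.6352]
With p = 1 this is the single equation gamma(0) phi_1 = gamma(1):
  phi_hat_1 = gamma(1) / gamma(0) = 0.6352 / 3.1289 = 0.2030.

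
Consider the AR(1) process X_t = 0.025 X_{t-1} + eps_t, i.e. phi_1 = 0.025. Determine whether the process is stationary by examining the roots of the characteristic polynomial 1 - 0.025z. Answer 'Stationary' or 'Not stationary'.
\text{Stationary}

The AR(p) characteristic polynomial is P(z) = 1 - 0.025z.
Stationarity requires all roots to lie outside the unit circle, i.e. |z| > 1 for every root.
This is linear in z: 1 + (-0.025) z = 0  =>  z = -1/(-0.025) = 40,  |z| = 40.
Moduli of all roots: 40.0000.
All moduli strictly greater than 1? Yes.
Verdict: Stationary.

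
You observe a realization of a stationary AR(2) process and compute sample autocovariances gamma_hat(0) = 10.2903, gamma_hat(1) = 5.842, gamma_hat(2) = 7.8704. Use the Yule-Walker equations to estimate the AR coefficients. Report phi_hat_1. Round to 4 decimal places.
\hat\phi_{1} = 0.1970

The Yule-Walker equations for an AR(p) process read, in matrix form,
  Gamma_p phi = r_p,   with   (Gamma_p)_{ij} = gamma(|i - j|),
                       (r_p)_i = gamma(i),   i,j = 1..p.
Substitute the sample gammas (Toeplitz matrix and right-hand side of size 2):
  Gamma_p = [[10.2903, 5.842], [5.842, 10.2903]]
  r_p     = [5.842, 7.8704]
Written out:
  10.2903 phi_1 + 5.842 phi_2 = 5.842
  5.842 phi_1 + 10.2903 phi_2 = 7.8704
Solve by Cramer's rule:
  det = gamma(0)^2 - gamma(1)^2 = (10.2903)^2 - (5.842)^2 = 105.89027409 - 34.128964 = 71.76131009
  phi_hat_1 = [gamma(1) gamma(0) - gamma(1) gamma(2)] / det = [(5.842)(10.2903) - (5.842)(7.8704)] / 71.76131009 = 14.1370558 / 71.76131009 = 0.197
  phi_hat_2 = [gamma(0) gamma(2) - gamma(1)^2] / det = [(10.2903)(7.8704) - (5.842)^2] / 71.76131009 = 46.85981312 / 71.76131009 = 0.653
So phi_hat = [0.1970, 0.6530].
Therefore phi_hat_1 = 0.1970.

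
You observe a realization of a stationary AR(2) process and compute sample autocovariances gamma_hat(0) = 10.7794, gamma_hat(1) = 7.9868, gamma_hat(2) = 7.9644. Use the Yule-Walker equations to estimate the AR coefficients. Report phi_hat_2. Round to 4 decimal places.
\hat\phi_{2} = 0.4210

The Yule-Walker equations for an AR(p) process read, in matrix form,
  Gamma_p phi = r_p,   with   (Gamma_p)_{ij} = gamma(|i - j|),
                       (r_p)_i = gamma(i),   i,j = 1..p.
Substitute the sample gammas (Toeplitz matrix and right-hand side of size 2):
  Gamma_p = [[10.7794, 7.9868], [7.9868, 10.7794]]
  r_p     = [7.9868, 7.9644]
Written out:
  10.7794 phi_1 + 7.9868 phi_2 = 7.9868
  7.9868 phi_1 + 10.7794 phi_2 = 7.9644
Solve by Cramer's rule:
  det = gamma(0)^2 - gamma(1)^2 = (10.7794)^2 - (7.9868)^2 = 116.19546436 - 63.78897424 = 52.40649012
  phi_hat_1 = [gamma(1) gamma(0) - gamma(1) gamma(2)] / det = [(7.9868)(10.7794) - (7.9868)(7.9644)] / 52.40649012 = 22.482842 / 52.40649012 = 0.429
  phi_hat_2 = [gamma(0) gamma(2) - gamma(1)^2] / det = [(10.7794)(7.9644) - (7.9868)^2] / 52.40649012 = 22.06247912 / 52.40649012 = 0.421
So phi_hat = [0.4290, 0.4210].
Therefore phi_hat_2 = 0.4210.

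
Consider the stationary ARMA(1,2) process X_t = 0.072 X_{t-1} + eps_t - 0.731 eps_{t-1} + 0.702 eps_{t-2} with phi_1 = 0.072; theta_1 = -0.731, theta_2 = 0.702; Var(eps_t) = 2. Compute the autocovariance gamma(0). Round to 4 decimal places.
\gamma(0) = 3.7299

Multiply the model equation by X_{t-k} and take expectations. With theta_0 = psi_0 = 1 and psi_j the MA(infinity) weights, this gives
  gamma(k) - sum_i phi_i gamma(k-i) = c_k,
  c_k = sigma^2 * sum_{j=k..q} theta_j psi_{j-k}   (c_k = 0 for k > q),
using gamma(-m) = gamma(m).
psi-weights needed (psi_j = theta_j + sum_i phi_i psi_{j-i}):
  psi_1 = theta_1 + phi_1 = -0.731 + (0.072) = -0.659
  psi_2 = theta_2 + phi_1 psi_1 = 0.702 + (0.072)(-0.659) = 0.654552
Right-hand sides:
  c_0 = sigma^2 (1 + theta_1 psi_1 + theta_2 psi_2) = 2 * (1 + (-0.731)(-0.659) + (0.702)(0.654552)) = 2 * 1.941225 = 3.882449
  c_1 = sigma^2 (theta_1 + theta_2 psi_1) = 2 * (-0.731 + (0.702)(-0.659)) = -2.387236
  c_2 = sigma^2 theta_2 = 2 * (0.702) = 1.404
Equations for k = 0 and k = 1 (AR order 1):
  gamma(0) = phi_1 gamma(1) + c_0
  gamma(1) = phi_1 gamma(0) + c_1
Substituting the second into the first: gamma(0) (1 - phi_1^2) = c_0 + phi_1 c_1, so
  gamma(0) = (c_0 + phi_1 c_1) / (1 - phi_1^2) = (3.882449 + (0.072)(-2.387236)) / (1 - (0.072)^2) = 3.710568 / 0.994816 = 3.729904.
Therefore gamma(0) = 3.7299 (to 4 decimal places).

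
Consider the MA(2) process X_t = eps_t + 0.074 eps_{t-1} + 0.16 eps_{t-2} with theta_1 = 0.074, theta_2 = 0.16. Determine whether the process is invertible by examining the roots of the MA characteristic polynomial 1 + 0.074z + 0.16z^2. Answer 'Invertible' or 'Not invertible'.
\text{Invertible}

The MA(q) characteristic polynomial is P(z) = 1 + 0.074z + 0.16z^2.
Invertibility requires all roots to lie outside the unit circle, i.e. |z| > 1 for every root.
Set 1 + (0.074) z + (0.16) z^2 = 0, i.e. a z^2 + b z + c = 0 with a = 0.16, b = 0.074, c = 1.
Discriminant D = b^2 - 4ac = (0.074)^2 - 4*(0.16)*1 = 0.005476 - (0.64) = -0.634524.
D < 0, so the roots are the complex-conjugate pair z = (-b +/- i sqrt(-D)) / (2a) = -0.2312 +/- 2.4893i.
For a conjugate pair |z|^2 = z * conj(z) = (product of roots) = c/a = 1/(0.16) = 6.25, so |z| = sqrt(6.25) = 2.5 for both roots.
Moduli of all roots: 2.5000, 2.5000.
All moduli strictly greater than 1? Yes.
Verdict: Invertible.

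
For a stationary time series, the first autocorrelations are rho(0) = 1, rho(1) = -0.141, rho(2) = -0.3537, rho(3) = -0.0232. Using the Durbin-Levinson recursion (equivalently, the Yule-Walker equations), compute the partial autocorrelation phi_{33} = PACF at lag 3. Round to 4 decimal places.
\phi_{33} = -0.1741

The PACF at lag k is phi_{kk}, the last component of the solution
to the Yule-Walker system G_k phi = r_k where
  (G_k)_{ij} = rho(|i - j|), (r_k)_i = rho(i), i,j = 1..k.
Equivalently, Durbin-Levinson gives phi_{kk} iteratively:
  phi_{11} = rho(1)
  phi_{kk} = [rho(k) - sum_{j=1..k-1} phi_{k-1,j} rho(k-j)]
            / [1 - sum_{j=1..k-1} phi_{k-1,j} rho(j)],
  phi_{k,j} = phi_{k-1,j} - phi_{kk} phi_{k-1,k-j},  j = 1..k-1.
Step k = 1:
  phi_11 = rho(1) = -0.141.
Step k = 2:
  phi_22 = [rho(2) - phi_11 rho(1)] / [1 - phi_11 rho(1)] = [-0.3537 - (-0.141)(-0.141)] / [1 - (-0.141)(-0.141)]
         = -0.373581 / 0.980119 = -0.381159.
  Update: phi_21 = phi_11 - phi_22 phi_11 = -0.141 - (-0.381159)(-0.141) = -0.194743.
Step k = 3:
  phi_33 = [rho(3) - phi_21 rho(2) - phi_22 rho(1)] / [1 - phi_21 rho(1) - phi_22 rho(2)]
    numerator   = -0.0232 - (-0.194743)(-0.3537) - (-0.381159)(-0.141) = -0.14582413
    denominator = 1 - (-0.194743)(-0.141) - (-0.381159)(-0.3537) = 0.83772531
  phi_33 = -0.14582413 / 0.83772531 = -0.1741.
Therefore phi_{33} = -0.1741.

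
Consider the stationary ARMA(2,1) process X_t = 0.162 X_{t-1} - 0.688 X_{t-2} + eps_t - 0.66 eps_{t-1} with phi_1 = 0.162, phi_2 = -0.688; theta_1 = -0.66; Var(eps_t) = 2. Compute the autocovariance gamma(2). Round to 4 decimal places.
\gamma(2) = -3.5003

Multiply the model equation by X_{t-k} and take expectations. With theta_0 = psi_0 = 1 and psi_j the MA(infinity) weights, this gives
  gamma(k) - sum_i phi_i gamma(k-i) = c_k,
  c_k = sigma^2 * sum_{j=k..q} theta_j psi_{j-k}   (c_k = 0 for k > q),
using gamma(-m) = gamma(m).
psi-weights needed (psi_j = theta_j + sum_i phi_i psi_{j-i}):
  psi_1 = theta_1 + phi_1 = -0.66 + (0.162) = -0.498
Right-hand sides:
  c_0 = sigma^2 (1 + theta_1 psi_1) = 2 * (1 + (-0.66)(-0.498)) = 2 * 1.32868 = 2.65736
  c_1 = sigma^2 theta_1 = 2 * (-0.66) = -1.32
  c_2 = 0
Equations for k = 0, 1, 2 (AR order 2, c_2 = 0):
  (E0) gamma(0) = phi_1 gamma(1) + phi_2 gamma(2) + c_0
  (E1) gamma(1) = phi_1 gamma(0) + phi_2 gamma(1) + c_1
  (E2) gamma(2) = phi_1 gamma(1) + phi_2 gamma(0)
From (E1): gamma(1) = A gamma(0) + B with
  A = phi_1 / (1 - phi_2) = 0.162 / 1.688 = 0.095972,   B = c_1 / (1 - phi_2) = -1.32 / 1.688 = -0.781991.
Insert (E2) into (E0): gamma(0) (1 - phi_2^2) = phi_1 (1 + phi_2) gamma(1) + c_0.
  phi_1 (1 + phi_2) = (0.162)(0.312) = 0.050544,   1 - phi_2^2 = 0.526656.
Replace gamma(1) by A gamma(0) + B and collect gamma(0):
  gamma(0) [0.526656 - (0.050544)(0.095972)] = (0.050544)(-0.781991) + 2.65736
  gamma(0) * 0.521805 = 2.617835
  gamma(0) = 2.617835 / 0.521805 = 5.016882.
  gamma(1) = A gamma(0) + B = (0.095972)(5.016882) + (-0.781991) = -0.300513.
  gamma(2) = phi_1 gamma(1) + phi_2 gamma(0) = (0.162)(-0.300513) + (-0.688)(5.016882) = -3.500298.
Therefore gamma(2) = -3.5003 (to 4 decimal places).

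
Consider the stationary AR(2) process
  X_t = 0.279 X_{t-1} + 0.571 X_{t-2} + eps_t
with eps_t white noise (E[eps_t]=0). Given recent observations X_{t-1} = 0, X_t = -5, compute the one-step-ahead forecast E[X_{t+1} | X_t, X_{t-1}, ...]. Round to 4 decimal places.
E[X_{t+1} \mid \mathcal F_t] = -1.3950

For an AR(p) model X_t = c + sum_i phi_i X_{t-i} + eps_t, the
one-step-ahead conditional mean is
  E[X_{t+1} | X_t, ...] = c + sum_i phi_i X_{t+1-i}.
Substitute known values:
  E[X_{t+1} | ...] = (0.279) * (-5) + (0.571) * (0)
                   = -1.3950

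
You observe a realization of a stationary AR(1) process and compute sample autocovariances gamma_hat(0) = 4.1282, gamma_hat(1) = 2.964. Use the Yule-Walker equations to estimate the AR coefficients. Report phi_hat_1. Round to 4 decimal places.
\hat\phi_{1} = 0.7180

The Yule-Walker equations for an AR(p) process read, in matrix form,
  Gamma_p phi = r_p,   with   (Gamma_p)_{ij} = gamma(|i - j|),
                       (r_p)_i = gamma(i),   i,j = 1..p.
Substitute the sample gammas (Toeplitz matrix and right-hand side of size 1):
  Gamma_p = [[4.1282]]
  r_p     = [2.964]
With p = 1 this is the single equation gamma(0) phi_1 = gamma(1):
  phi_hat_1 = gamma(1) / gamma(0) = 2.964 / 4.1282 = 0.7180.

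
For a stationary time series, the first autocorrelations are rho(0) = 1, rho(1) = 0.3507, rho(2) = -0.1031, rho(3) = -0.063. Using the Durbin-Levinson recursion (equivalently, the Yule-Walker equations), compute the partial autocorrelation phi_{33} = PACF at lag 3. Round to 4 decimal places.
\phi_{33} = 0.0890

The PACF at lag k is phi_{kk}, the last component of the solution
to the Yule-Walker system G_k phi = r_k where
  (G_k)_{ij} = rho(|i - j|), (r_k)_i = rho(i), i,j = 1..k.
Equivalently, Durbin-Levinson gives phi_{kk} iteratively:
  phi_{11} = rho(1)
  phi_{kk} = [rho(k) - sum_{j=1..k-1} phi_{k-1,j} rho(k-j)]
            / [1 - sum_{j=1..k-1} phi_{k-1,j} rho(j)],
  phi_{k,j} = phi_{k-1,j} - phi_{kk} phi_{k-1,k-j},  j = 1..k-1.
Step k = 1:
  phi_11 = rho(1) = 0.3507.
Step k = 2:
  phi_22 = [rho(2) - phi_11 rho(1)] / [1 - phi_11 rho(1)] = [-0.1031 - (0.3507)(0.3507)] / [1 - (0.3507)(0.3507)]
         = -0.22609049 / 0.87700951 = -0.257797.
  Update: phi_21 = phi_11 - phi_22 phi_11 = 0.3507 - (-0.257797)(0.3507) = 0.441109.
Step k = 3:
  phi_33 = [rho(3) - phi_21 rho(2) - phi_22 rho(1)] / [1 - phi_21 rho(1) - phi_22 rho(2)]
    numerator   = -0.063 - (0.441109)(-0.1031) - (-0.257797)(0.3507) = 0.07288782
    denominator = 1 - (0.441109)(0.3507) - (-0.257797)(-0.1031) = 0.81872404
  phi_33 = 0.07288782 / 0.81872404 = 0.089.
Therefore phi_{33} = 0.0890.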